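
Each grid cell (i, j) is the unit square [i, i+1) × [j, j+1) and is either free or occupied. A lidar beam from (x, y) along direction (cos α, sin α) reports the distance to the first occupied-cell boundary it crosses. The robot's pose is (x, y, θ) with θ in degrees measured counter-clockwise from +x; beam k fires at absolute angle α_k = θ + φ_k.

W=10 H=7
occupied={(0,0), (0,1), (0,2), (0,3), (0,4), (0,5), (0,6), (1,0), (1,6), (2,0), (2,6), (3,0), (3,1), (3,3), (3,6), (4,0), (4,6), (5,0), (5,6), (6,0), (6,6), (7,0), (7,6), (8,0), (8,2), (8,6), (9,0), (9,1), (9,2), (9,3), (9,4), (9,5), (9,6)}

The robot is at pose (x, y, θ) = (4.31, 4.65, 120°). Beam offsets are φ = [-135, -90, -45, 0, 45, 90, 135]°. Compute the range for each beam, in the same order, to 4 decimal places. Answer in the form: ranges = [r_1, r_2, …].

beam 1: φ=-135°, α=345°
  dir = (cos 345°, sin 345°) = (0.9659, -0.2588); from cell (4,4)
  next x-line at t=0.7143, next y-line at t=2.5114; Δt_x=1.0353, Δt_y=3.8637
    x: enter (5,4) at t=0.7143
    x: enter (6,4) at t=1.7496
    y: enter (6,3) at t=2.5114
    x: enter (7,3) at t=2.7849
    x: enter (8,3) at t=3.8202
    x: enter (9,3) at t=4.8554 ← occupied
  → r_1 = 4.8554
beam 2: φ=-90°, α=30°
  dir = (cos 30°, sin 30°) = (0.8660, 0.5000); from cell (4,4)
  next x-line at t=0.7967, next y-line at t=0.7000; Δt_x=1.1547, Δt_y=2.0000
    y: enter (4,5) at t=0.7000
    x: enter (5,5) at t=0.7967
    x: enter (6,5) at t=1.9514
    y: enter (6,6) at t=2.7000 ← occupied
  → r_2 = 2.7000
beam 3: φ=-45°, α=75°
  dir = (cos 75°, sin 75°) = (0.2588, 0.9659); from cell (4,4)
  next x-line at t=2.6660, next y-line at t=0.3623; Δt_x=3.8637, Δt_y=1.0353
    y: enter (4,5) at t=0.3623
    y: enter (4,6) at t=1.3976 ← occupied
  → r_3 = 1.3976
beam 4: φ=0°, α=120°
  dir = (cos 120°, sin 120°) = (-0.5000, 0.8660); from cell (4,4)
  next x-line at t=0.6200, next y-line at t=0.4041; Δt_x=2.0000, Δt_y=1.1547
    y: enter (4,5) at t=0.4041
    x: enter (3,5) at t=0.6200
    y: enter (3,6) at t=1.5588 ← occupied
  → r_4 = 1.5588
beam 5: φ=45°, α=165°
  dir = (cos 165°, sin 165°) = (-0.9659, 0.2588); from cell (4,4)
  next x-line at t=0.3209, next y-line at t=1.3523; Δt_x=1.0353, Δt_y=3.8637
    x: enter (3,4) at t=0.3209
    y: enter (3,5) at t=1.3523
    x: enter (2,5) at t=1.3562
    x: enter (1,5) at t=2.3915
    x: enter (0,5) at t=3.4268 ← occupied
  → r_5 = 3.4268
beam 6: φ=90°, α=210°
  dir = (cos 210°, sin 210°) = (-0.8660, -0.5000); from cell (4,4)
  next x-line at t=0.3580, next y-line at t=1.3000; Δt_x=1.1547, Δt_y=2.0000
    x: enter (3,4) at t=0.3580
    y: enter (3,3) at t=1.3000 ← occupied
  → r_6 = 1.3000
beam 7: φ=135°, α=255°
  dir = (cos 255°, sin 255°) = (-0.2588, -0.9659); from cell (4,4)
  next x-line at t=1.1977, next y-line at t=0.6729; Δt_x=3.8637, Δt_y=1.0353
    y: enter (4,3) at t=0.6729
    x: enter (3,3) at t=1.1977 ← occupied
  → r_7 = 1.1977

ranges = [4.8554, 2.7000, 1.3976, 1.5588, 3.4268, 1.3000, 1.1977]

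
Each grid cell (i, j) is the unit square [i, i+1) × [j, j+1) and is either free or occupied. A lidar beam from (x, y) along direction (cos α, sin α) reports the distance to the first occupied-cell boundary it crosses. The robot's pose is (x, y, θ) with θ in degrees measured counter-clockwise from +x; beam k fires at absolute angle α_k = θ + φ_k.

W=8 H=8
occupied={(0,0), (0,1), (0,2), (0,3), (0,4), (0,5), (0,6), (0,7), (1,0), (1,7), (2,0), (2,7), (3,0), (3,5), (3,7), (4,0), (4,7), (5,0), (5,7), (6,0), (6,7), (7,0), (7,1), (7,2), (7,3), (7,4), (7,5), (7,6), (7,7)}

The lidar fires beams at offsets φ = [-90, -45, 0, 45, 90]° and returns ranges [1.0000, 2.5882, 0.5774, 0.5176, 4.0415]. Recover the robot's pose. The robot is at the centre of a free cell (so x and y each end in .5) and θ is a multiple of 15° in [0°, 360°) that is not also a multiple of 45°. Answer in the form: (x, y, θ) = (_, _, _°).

(x, y, θ) = (3.5, 6.5, 240°)

Candidates: 35 free-cell centres × 16 headings = 560 poses. Raycast each; keep the one whose scan matches to 4 dp.
  (2.5, 3.5, 255°): beam 1 = 1.5529 ≠ 1.0000 ✗
  (2.5, 3.5, 30°): beam 1 = 2.8868 ≠ 1.0000 ✗
  (6.5, 4.5, 300°): beam 1 = 6.3509 ≠ 1.0000 ✗
  …
  (3.5, 6.5, 240°): r_1=1.0000, r_2=2.5882, r_3=0.5774, r_4=0.5176, r_5=4.0415 — all match ✓
Unique over the lattice → pose = (3.5, 6.5, 240°).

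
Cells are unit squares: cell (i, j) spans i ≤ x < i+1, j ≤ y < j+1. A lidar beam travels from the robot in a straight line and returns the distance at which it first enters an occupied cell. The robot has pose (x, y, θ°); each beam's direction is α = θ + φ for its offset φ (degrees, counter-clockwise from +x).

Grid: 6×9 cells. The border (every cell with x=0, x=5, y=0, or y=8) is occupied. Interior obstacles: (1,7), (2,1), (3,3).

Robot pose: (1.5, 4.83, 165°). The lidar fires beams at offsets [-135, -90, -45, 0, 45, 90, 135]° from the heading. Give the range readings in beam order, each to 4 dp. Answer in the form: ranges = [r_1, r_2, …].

ranges = [4.0415, 3.2818, 1.0000, 0.5176, 0.5774, 1.9319, 4.4225]

beam 1: φ=-135°, α=30°
  d=(0.8660,0.5000)  start (1,4)  tX=0.5774 tY=0.3400  stride 1/|dx|=1.1547 1/|dy|=2.0000
    cross y-line → (1,5), t=0.3400
    cross x-line → (2,5), t=0.5774
    cross x-line → (3,5), t=1.7321
    cross y-line → (3,6), t=2.3400
    cross x-line → (4,6), t=2.8868
    cross x-line → (5,6), t=4.0415 (wall)
  → r_1 = 4.0415
beam 2: φ=-90°, α=75°
  d=(0.2588,0.9659)  start (1,4)  tX=1.9319 tY=0.1760  stride 1/|dx|=3.8637 1/|dy|=1.0353
    cross y-line → (1,5), t=0.1760
    cross y-line → (1,6), t=1.2113
    cross x-line → (2,6), t=1.9319
    cross y-line → (2,7), t=2.2465
    cross y-line → (2,8), t=3.2818 (wall)
  → r_2 = 3.2818
beam 3: φ=-45°, α=120°
  d=(-0.5000,0.8660)  start (1,4)  tX=1.0000 tY=0.1963  stride 1/|dx|=2.0000 1/|dy|=1.1547
    cross y-line → (1,5), t=0.1963
    cross x-line → (0,5), t=1.0000 (wall)
  → r_3 = 1.0000
beam 4: φ=0°, α=165°
  d=(-0.9659,0.2588)  start (1,4)  tX=0.5176 tY=0.6568  stride 1/|dx|=1.0353 1/|dy|=3.8637
    cross x-line → (0,4), t=0.5176 (wall)
  → r_4 = 0.5176
beam 5: φ=45°, α=210°
  d=(-0.8660,-0.5000)  start (1,4)  tX=0.5774 tY=1.6600  stride 1/|dx|=1.1547 1/|dy|=2.0000
    cross x-line → (0,4), t=0.5774 (wall)
  → r_5 = 0.5774
beam 6: φ=90°, α=255°
  d=(-0.2588,-0.9659)  start (1,4)  tX=1.9319 tY=0.8593  stride 1/|dx|=3.8637 1/|dy|=1.0353
    cross y-line → (1,3), t=0.8593
    cross y-line → (1,2), t=1.8946
    cross x-line → (0,2), t=1.9319 (wall)
  → r_6 = 1.9319
beam 7: φ=135°, α=300°
  d=(0.5000,-0.8660)  start (1,4)  tX=1.0000 tY=0.9584  stride 1/|dx|=2.0000 1/|dy|=1.1547
    cross y-line → (1,3), t=0.9584
    cross x-line → (2,3), t=1.0000
    cross y-line → (2,2), t=2.1131
    cross x-line → (3,2), t=3.0000
    cross y-line → (3,1), t=3.2678
    cross y-line → (3,0), t=4.4225 (wall)
  → r_7 = 4.4225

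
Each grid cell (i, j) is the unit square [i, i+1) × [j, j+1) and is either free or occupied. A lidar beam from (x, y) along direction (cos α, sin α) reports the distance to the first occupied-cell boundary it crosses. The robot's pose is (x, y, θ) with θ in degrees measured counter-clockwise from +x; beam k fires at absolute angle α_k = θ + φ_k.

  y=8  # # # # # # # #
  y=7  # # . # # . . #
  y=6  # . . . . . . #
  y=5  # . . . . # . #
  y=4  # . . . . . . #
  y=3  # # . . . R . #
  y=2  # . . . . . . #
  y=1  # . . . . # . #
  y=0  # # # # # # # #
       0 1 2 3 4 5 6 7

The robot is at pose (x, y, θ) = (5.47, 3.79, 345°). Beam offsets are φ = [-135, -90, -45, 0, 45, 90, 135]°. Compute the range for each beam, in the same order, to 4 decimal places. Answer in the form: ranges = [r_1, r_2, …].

beam 1: φ=-135°, α=210°
  direction (-0.8660, -0.5000); cell (5,3); t to first gridline: x 0.5427, y 1.5800 (then +1.1547 / +2.0000)
    (4,3) via x @ 0.5427
    (4,2) via y @ 1.5800
    (3,2) via x @ 1.6974
    (2,2) via x @ 2.8521
    (2,1) via y @ 3.5800
    (1,1) via x @ 4.0068
    (0,1) via x @ 5.1615  # hit
  → r_1 = 5.1615
beam 2: φ=-90°, α=255°
  direction (-0.2588, -0.9659); cell (5,3); t to first gridline: x 1.8159, y 0.8179 (then +3.8637 / +1.0353)
    (5,2) via y @ 0.8179
    (4,2) via x @ 1.8159
    (4,1) via y @ 1.8531
    (4,0) via y @ 2.8884  # hit
  → r_2 = 2.8884
beam 3: φ=-45°, α=300°
  direction (0.5000, -0.8660); cell (5,3); t to first gridline: x 1.0600, y 0.9122 (then +2.0000 / +1.1547)
    (5,2) via y @ 0.9122
    (6,2) via x @ 1.0600
    (6,1) via y @ 2.0669
    (7,1) via x @ 3.0600  # hit
  → r_3 = 3.0600
beam 4: φ=0°, α=345°
  direction (0.9659, -0.2588); cell (5,3); t to first gridline: x 0.5487, y 3.0523 (then +1.0353 / +3.8637)
    (6,3) via x @ 0.5487
    (7,3) via x @ 1.5840  # hit
  → r_4 = 1.5840
beam 5: φ=45°, α=30°
  direction (0.8660, 0.5000); cell (5,3); t to first gridline: x 0.6120, y 0.4200 (then +1.1547 / +2.0000)
    (5,4) via y @ 0.4200
    (6,4) via x @ 0.6120
    (7,4) via x @ 1.7667  # hit
  → r_5 = 1.7667
beam 6: φ=90°, α=75°
  direction (0.2588, 0.9659); cell (5,3); t to first gridline: x 2.0478, y 0.2174 (then +3.8637 / +1.0353)
    (5,4) via y @ 0.2174
    (5,5) via y @ 1.2527  # hit
  → r_6 = 1.2527
beam 7: φ=135°, α=120°
  direction (-0.5000, 0.8660); cell (5,3); t to first gridline: x 0.9400, y 0.2425 (then +2.0000 / +1.1547)
    (5,4) via y @ 0.2425
    (4,4) via x @ 0.9400
    (4,5) via y @ 1.3972
    (4,6) via y @ 2.5519
    (3,6) via x @ 2.9400
    (3,7) via y @ 3.7066  # hit
  → r_7 = 3.7066

ranges = [5.1615, 2.8884, 3.0600, 1.5840, 1.7667, 1.2527, 3.7066]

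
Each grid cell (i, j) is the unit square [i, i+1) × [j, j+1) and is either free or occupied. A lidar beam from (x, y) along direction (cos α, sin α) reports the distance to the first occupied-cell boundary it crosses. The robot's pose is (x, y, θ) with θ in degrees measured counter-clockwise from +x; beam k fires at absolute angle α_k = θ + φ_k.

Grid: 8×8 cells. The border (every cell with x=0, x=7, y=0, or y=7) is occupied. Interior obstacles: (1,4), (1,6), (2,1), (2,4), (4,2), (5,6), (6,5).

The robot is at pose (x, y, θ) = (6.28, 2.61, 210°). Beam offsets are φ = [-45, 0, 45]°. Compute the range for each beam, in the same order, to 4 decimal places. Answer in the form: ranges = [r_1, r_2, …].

ranges = [1.3252, 3.2200, 1.6668]

beam 1: φ=-45°, α=165°
  dir = (cos 165°, sin 165°) = (-0.9659, 0.2588); from cell (6,2)
  next x-line at t=0.2899, next y-line at t=1.5068; Δt_x=1.0353, Δt_y=3.8637
    x: enter (5,2) at t=0.2899
    x: enter (4,2) at t=1.3252 ← occupied
  → r_1 = 1.3252
beam 2: φ=0°, α=210°
  dir = (cos 210°, sin 210°) = (-0.8660, -0.5000); from cell (6,2)
  next x-line at t=0.3233, next y-line at t=1.2200; Δt_x=1.1547, Δt_y=2.0000
    x: enter (5,2) at t=0.3233
    y: enter (5,1) at t=1.2200
    x: enter (4,1) at t=1.4780
    x: enter (3,1) at t=2.6327
    y: enter (3,0) at t=3.2200 ← occupied
  → r_2 = 3.2200
beam 3: φ=45°, α=255°
  dir = (cos 255°, sin 255°) = (-0.2588, -0.9659); from cell (6,2)
  next x-line at t=1.0818, next y-line at t=0.6315; Δt_x=3.8637, Δt_y=1.0353
    y: enter (6,1) at t=0.6315
    x: enter (5,1) at t=1.0818
    y: enter (5,0) at t=1.6668 ← occupied
  → r_3 = 1.6668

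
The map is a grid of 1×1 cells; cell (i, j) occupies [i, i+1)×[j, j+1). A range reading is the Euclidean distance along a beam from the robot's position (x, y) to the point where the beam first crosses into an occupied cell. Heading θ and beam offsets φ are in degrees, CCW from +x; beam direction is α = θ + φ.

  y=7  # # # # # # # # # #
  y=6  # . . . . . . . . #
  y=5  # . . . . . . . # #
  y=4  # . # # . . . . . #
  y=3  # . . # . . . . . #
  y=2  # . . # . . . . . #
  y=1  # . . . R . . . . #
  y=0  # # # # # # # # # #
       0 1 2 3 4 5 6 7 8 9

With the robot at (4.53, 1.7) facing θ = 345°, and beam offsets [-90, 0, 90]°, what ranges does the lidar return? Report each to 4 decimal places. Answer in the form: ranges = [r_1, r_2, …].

ranges = [0.7247, 2.7046, 5.4870]

beam 1: φ=-90°, α=255°
  dir = (cos 255°, sin 255°) = (-0.2588, -0.9659); from cell (4,1)
  next x-line at t=2.0478, next y-line at t=0.7247; Δt_x=3.8637, Δt_y=1.0353
    y: enter (4,0) at t=0.7247 ← occupied
  → r_1 = 0.7247
beam 2: φ=0°, α=345°
  dir = (cos 345°, sin 345°) = (0.9659, -0.2588); from cell (4,1)
  next x-line at t=0.4866, next y-line at t=2.7046; Δt_x=1.0353, Δt_y=3.8637
    x: enter (5,1) at t=0.4866
    x: enter (6,1) at t=1.5219
    x: enter (7,1) at t=2.5571
    y: enter (7,0) at t=2.7046 ← occupied
  → r_2 = 2.7046
beam 3: φ=90°, α=75°
  dir = (cos 75°, sin 75°) = (0.2588, 0.9659); from cell (4,1)
  next x-line at t=1.8159, next y-line at t=0.3106; Δt_x=3.8637, Δt_y=1.0353
    y: enter (4,2) at t=0.3106
    y: enter (4,3) at t=1.3459
    x: enter (5,3) at t=1.8159
    y: enter (5,4) at t=2.3811
    y: enter (5,5) at t=3.4164
    y: enter (5,6) at t=4.4517
    y: enter (5,7) at t=5.4870 ← occupied
  → r_3 = 5.4870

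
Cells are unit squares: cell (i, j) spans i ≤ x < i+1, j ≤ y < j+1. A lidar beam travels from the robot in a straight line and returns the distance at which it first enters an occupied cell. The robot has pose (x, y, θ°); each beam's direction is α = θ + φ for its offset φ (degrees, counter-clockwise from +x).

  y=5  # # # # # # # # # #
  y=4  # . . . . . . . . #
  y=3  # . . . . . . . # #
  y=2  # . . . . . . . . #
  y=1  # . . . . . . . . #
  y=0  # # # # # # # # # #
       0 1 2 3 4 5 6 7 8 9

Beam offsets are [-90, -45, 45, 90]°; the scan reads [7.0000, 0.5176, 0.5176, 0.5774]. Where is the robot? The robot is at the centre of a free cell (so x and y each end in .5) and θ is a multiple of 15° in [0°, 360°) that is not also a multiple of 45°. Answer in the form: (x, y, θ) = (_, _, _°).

(x, y, θ) = (8.5, 4.5, 300°)

Enumerate (i+0.5, j+0.5, θ) over the 31 free cells and 16 admissible headings. For each, cast all 4 beams and compare to the given ranges.
  (6.5, 2.5, 345°): beam 1 = 1.5529 ≠ 7.0000 ✗
  (2.5, 4.5, 165°): beam 1 = 0.5176 ≠ 7.0000 ✗
  (6.5, 1.5, 165°): beam 1 = 3.6235 ≠ 7.0000 ✗
  …
  (8.5, 4.5, 300°): r_1=7.0000, r_2=0.5176, r_3=0.5176, r_4=0.5774 — all match ✓
No second candidate reproduces the full scan.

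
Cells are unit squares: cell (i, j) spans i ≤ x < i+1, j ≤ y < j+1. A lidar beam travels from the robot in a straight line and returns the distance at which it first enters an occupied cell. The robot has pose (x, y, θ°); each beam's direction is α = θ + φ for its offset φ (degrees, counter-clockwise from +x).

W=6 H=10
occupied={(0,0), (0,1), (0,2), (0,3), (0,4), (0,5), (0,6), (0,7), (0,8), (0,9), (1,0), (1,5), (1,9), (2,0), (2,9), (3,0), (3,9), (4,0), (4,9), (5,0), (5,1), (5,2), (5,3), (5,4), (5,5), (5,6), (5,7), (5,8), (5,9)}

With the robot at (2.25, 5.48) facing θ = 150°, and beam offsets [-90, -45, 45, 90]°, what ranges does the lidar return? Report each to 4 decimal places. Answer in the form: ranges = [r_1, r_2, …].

ranges = [4.0645, 3.6442, 0.2588, 0.5000]

beam 1: φ=-90°, α=60°
  d=(0.5000,0.8660)  start (2,5)  tX=1.5000 tY=0.6004  stride 1/|dx|=2.0000 1/|dy|=1.1547
    cross y-line → (2,6), t=0.6004
    cross x-line → (3,6), t=1.5000
    cross y-line → (3,7), t=1.7551
    cross y-line → (3,8), t=2.9098
    cross x-line → (4,8), t=3.5000
    cross y-line → (4,9), t=4.0645 (wall)
  → r_1 = 4.0645
beam 2: φ=-45°, α=105°
  d=(-0.2588,0.9659)  start (2,5)  tX=0.9659 tY=0.5383  stride 1/|dx|=3.8637 1/|dy|=1.0353
    cross y-line → (2,6), t=0.5383
    cross x-line → (1,6), t=0.9659
    cross y-line → (1,7), t=1.5736
    cross y-line → (1,8), t=2.6089
    cross y-line → (1,9), t=3.6442 (wall)
  → r_2 = 3.6442
beam 3: φ=45°, α=195°
  d=(-0.9659,-0.2588)  start (2,5)  tX=0.2588 tY=1.8546  stride 1/|dx|=1.0353 1/|dy|=3.8637
    cross x-line → (1,5), t=0.2588 (wall)
  → r_3 = 0.2588
beam 4: φ=90°, α=240°
  d=(-0.5000,-0.8660)  start (2,5)  tX=0.5000 tY=0.5543  stride 1/|dx|=2.0000 1/|dy|=1.1547
    cross x-line → (1,5), t=0.5000 (wall)
  → r_4 = 0.5000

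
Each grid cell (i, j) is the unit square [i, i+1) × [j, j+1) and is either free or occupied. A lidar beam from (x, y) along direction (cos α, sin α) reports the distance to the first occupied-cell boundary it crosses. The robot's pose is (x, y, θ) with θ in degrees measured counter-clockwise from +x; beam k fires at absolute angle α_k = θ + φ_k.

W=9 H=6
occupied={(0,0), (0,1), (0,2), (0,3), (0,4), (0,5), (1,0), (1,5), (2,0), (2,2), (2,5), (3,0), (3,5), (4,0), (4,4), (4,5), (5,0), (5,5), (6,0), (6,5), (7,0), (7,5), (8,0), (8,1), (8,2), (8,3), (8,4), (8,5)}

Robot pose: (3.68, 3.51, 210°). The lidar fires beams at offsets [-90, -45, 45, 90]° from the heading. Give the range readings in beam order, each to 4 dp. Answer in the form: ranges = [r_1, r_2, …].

ranges = [1.7205, 2.7745, 2.5985, 2.8983]

beam 1: φ=-90°, α=120°
  dir = (cos 120°, sin 120°) = (-0.5000, 0.8660); from cell (3,3)
  next x-line at t=1.3600, next y-line at t=0.5658; Δt_x=2.0000, Δt_y=1.1547
    y: enter (3,4) at t=0.5658
    x: enter (2,4) at t=1.3600
    y: enter (2,5) at t=1.7205 ← occupied
  → r_1 = 1.7205
beam 2: φ=-45°, α=165°
  dir = (cos 165°, sin 165°) = (-0.9659, 0.2588); from cell (3,3)
  next x-line at t=0.7040, next y-line at t=1.8932; Δt_x=1.0353, Δt_y=3.8637
    x: enter (2,3) at t=0.7040
    x: enter (1,3) at t=1.7393
    y: enter (1,4) at t=1.8932
    x: enter (0,4) at t=2.7745 ← occupied
  → r_2 = 2.7745
beam 3: φ=45°, α=255°
  dir = (cos 255°, sin 255°) = (-0.2588, -0.9659); from cell (3,3)
  next x-line at t=2.6273, next y-line at t=0.5280; Δt_x=3.8637, Δt_y=1.0353
    y: enter (3,2) at t=0.5280
    y: enter (3,1) at t=1.5633
    y: enter (3,0) at t=2.5985 ← occupied
  → r_3 = 2.5985
beam 4: φ=90°, α=300°
  dir = (cos 300°, sin 300°) = (0.5000, -0.8660); from cell (3,3)
  next x-line at t=0.6400, next y-line at t=0.5889; Δt_x=2.0000, Δt_y=1.1547
    y: enter (3,2) at t=0.5889
    x: enter (4,2) at t=0.6400
    y: enter (4,1) at t=1.7436
    x: enter (5,1) at t=2.6400
    y: enter (5,0) at t=2.8983 ← occupied
  → r_4 = 2.8983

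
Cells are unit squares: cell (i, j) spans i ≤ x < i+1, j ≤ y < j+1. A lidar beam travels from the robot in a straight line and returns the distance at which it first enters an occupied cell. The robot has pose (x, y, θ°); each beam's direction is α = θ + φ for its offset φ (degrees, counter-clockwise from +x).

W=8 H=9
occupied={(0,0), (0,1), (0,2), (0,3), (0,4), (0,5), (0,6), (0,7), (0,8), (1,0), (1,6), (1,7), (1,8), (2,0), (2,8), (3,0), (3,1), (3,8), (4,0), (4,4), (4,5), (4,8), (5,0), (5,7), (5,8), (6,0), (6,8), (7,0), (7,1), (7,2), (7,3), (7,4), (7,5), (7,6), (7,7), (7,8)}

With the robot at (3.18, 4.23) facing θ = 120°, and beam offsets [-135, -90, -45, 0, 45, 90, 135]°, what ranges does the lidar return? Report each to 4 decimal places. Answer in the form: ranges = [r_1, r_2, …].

ranges = [0.8489, 0.9469, 3.9030, 2.3600, 2.2569, 2.5172, 3.3439]

beam 1: φ=-135°, α=345°
  d=(0.9659,-0.2588)  start (3,4)  tX=0.8489 tY=0.8887  stride 1/|dx|=1.0353 1/|dy|=3.8637
    cross x-line → (4,4), t=0.8489 (wall)
  → r_1 = 0.8489
beam 2: φ=-90°, α=30°
  d=(0.8660,0.5000)  start (3,4)  tX=0.9469 tY=1.5400  stride 1/|dx|=1.1547 1/|dy|=2.0000
    cross x-line → (4,4), t=0.9469 (wall)
  → r_2 = 0.9469
beam 3: φ=-45°, α=75°
  d=(0.2588,0.9659)  start (3,4)  tX=3.1682 tY=0.7972  stride 1/|dx|=3.8637 1/|dy|=1.0353
    cross y-line → (3,5), t=0.7972
    cross y-line → (3,6), t=1.8324
    cross y-line → (3,7), t=2.8677
    cross x-line → (4,7), t=3.1682
    cross y-line → (4,8), t=3.9030 (wall)
  → r_3 = 3.9030
beam 4: φ=0°, α=120°
  d=(-0.5000,0.8660)  start (3,4)  tX=0.3600 tY=0.8891  stride 1/|dx|=2.0000 1/|dy|=1.1547
    cross x-line → (2,4), t=0.3600
    cross y-line → (2,5), t=0.8891
    cross y-line → (2,6), t=2.0438
    cross x-line → (1,6), t=2.3600 (wall)
  → r_4 = 2.3600
beam 5: φ=45°, α=165°
  d=(-0.9659,0.2588)  start (3,4)  tX=0.1863 tY=2.9751  stride 1/|dx|=1.0353 1/|dy|=3.8637
    cross x-line → (2,4), t=0.1863
    cross x-line → (1,4), t=1.2216
    cross x-line → (0,4), t=2.2569 (wall)
  → r_5 = 2.2569
beam 6: φ=90°, α=210°
  d=(-0.8660,-0.5000)  start (3,4)  tX=0.2078 tY=0.4600  stride 1/|dx|=1.1547 1/|dy|=2.0000
    cross x-line → (2,4), t=0.2078
    cross y-line → (2,3), t=0.4600
    cross x-line → (1,3), t=1.3625
    cross y-line → (1,2), t=2.4600
    cross x-line → (0,2), t=2.5172 (wall)
  → r_6 = 2.5172
beam 7: φ=135°, α=255°
  d=(-0.2588,-0.9659)  start (3,4)  tX=0.6955 tY=0.2381  stride 1/|dx|=3.8637 1/|dy|=1.0353
    cross y-line → (3,3), t=0.2381
    cross x-line → (2,3), t=0.6955
    cross y-line → (2,2), t=1.2734
    cross y-line → (2,1), t=2.3087
    cross y-line → (2,0), t=3.3439 (wall)
  → r_7 = 3.3439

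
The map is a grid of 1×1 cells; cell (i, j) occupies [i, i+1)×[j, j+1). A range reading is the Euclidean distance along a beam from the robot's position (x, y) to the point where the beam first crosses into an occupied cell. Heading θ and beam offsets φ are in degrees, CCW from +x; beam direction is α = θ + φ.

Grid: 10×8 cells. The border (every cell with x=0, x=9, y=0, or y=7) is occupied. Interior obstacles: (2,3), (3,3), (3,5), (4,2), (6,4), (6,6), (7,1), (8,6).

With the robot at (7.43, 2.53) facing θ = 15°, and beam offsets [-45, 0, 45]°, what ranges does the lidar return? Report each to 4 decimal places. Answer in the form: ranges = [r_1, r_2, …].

ranges = [1.8129, 1.6254, 3.1400]

beam 1: φ=-45°, α=330°
  d=(0.8660,-0.5000)  start (7,2)  tX=0.6582 tY=1.0600  stride 1/|dx|=1.1547 1/|dy|=2.0000
    cross x-line → (8,2), t=0.6582
    cross y-line → (8,1), t=1.0600
    cross x-line → (9,1), t=1.8129 (wall)
  → r_1 = 1.8129
beam 2: φ=0°, α=15°
  d=(0.9659,0.2588)  start (7,2)  tX=0.5901 tY=1.8159  stride 1/|dx|=1.0353 1/|dy|=3.8637
    cross x-line → (8,2), t=0.5901
    cross x-line → (9,2), t=1.6254 (wall)
  → r_2 = 1.6254
beam 3: φ=45°, α=60°
  d=(0.5000,0.8660)  start (7,2)  tX=1.1400 tY=0.5427  stride 1/|dx|=2.0000 1/|dy|=1.1547
    cross y-line → (7,3), t=0.5427
    cross x-line → (8,3), t=1.1400
    cross y-line → (8,4), t=1.6974
    cross y-line → (8,5), t=2.8521
    cross x-line → (9,5), t=3.1400 (wall)
  → r_3 = 3.1400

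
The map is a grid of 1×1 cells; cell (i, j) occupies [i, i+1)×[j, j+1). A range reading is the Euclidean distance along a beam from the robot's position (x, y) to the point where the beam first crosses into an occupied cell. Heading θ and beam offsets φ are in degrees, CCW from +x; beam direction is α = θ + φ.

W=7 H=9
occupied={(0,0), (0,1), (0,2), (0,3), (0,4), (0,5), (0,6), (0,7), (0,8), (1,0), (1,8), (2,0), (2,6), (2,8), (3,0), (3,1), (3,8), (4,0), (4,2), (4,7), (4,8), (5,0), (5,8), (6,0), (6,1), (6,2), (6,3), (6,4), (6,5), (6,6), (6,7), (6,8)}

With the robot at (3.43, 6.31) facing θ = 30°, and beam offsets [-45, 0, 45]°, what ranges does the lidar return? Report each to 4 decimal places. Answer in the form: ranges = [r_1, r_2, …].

ranges = [2.6607, 1.3800, 1.7496]

beam 1: φ=-45°, α=345°
  cosα=0.9659 sinα=-0.2588 | (3,6) | tMaxX 0.5901 tMaxY 1.1977 | tΔX 1.0353 tΔY 3.8637
    t=0.5901 [x] (4,6)
    t=1.1977 [y] (4,5)
    t=1.6254 [x] (5,5)
    t=2.6607 [x] (6,5) — stop
  → r_1 = 2.6607
beam 2: φ=0°, α=30°
  cosα=0.8660 sinα=0.5000 | (3,6) | tMaxX 0.6582 tMaxY 1.3800 | tΔX 1.1547 tΔY 2.0000
    t=0.6582 [x] (4,6)
    t=1.3800 [y] (4,7) — stop
  → r_2 = 1.3800
beam 3: φ=45°, α=75°
  cosα=0.2588 sinα=0.9659 | (3,6) | tMaxX 2.2023 tMaxY 0.7143 | tΔX 3.8637 tΔY 1.0353
    t=0.7143 [y] (3,7)
    t=1.7496 [y] (3,8) — stop
  → r_3 = 1.7496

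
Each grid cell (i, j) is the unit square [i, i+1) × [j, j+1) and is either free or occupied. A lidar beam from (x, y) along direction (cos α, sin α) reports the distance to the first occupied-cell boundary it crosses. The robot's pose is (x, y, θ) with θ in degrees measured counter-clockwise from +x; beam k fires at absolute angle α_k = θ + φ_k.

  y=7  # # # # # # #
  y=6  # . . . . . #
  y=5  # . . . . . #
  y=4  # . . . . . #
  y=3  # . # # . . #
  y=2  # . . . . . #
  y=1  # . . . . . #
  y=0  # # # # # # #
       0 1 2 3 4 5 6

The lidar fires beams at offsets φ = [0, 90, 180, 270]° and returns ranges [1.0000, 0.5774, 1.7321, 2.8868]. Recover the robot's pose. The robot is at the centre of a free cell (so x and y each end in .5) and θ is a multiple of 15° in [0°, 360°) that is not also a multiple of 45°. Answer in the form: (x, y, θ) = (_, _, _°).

The pose lattice has 28·16 = 448 candidates. Test each by forward raycasting.
  (1.5, 4.5, 105°): beam 1 = 1.9319 ≠ 1.0000 ✗
  (5.5, 1.5, 120°): beam 1 = 6.3509 ≠ 1.0000 ✗
  (4.5, 2.5, 150°): beam 2 = 1.7321 ≠ 0.5774 ✗
  (3.5, 6.5, 300°): beam 1 = 5.0000 ≠ 1.0000 ✗
  …
  (2.5, 6.5, 30°): r_1=1.0000, r_2=0.5774, r_3=1.7321, r_4=2.8868 — all match ✓
No second candidate reproduces the full scan.

(x, y, θ) = (2.5, 6.5, 30°)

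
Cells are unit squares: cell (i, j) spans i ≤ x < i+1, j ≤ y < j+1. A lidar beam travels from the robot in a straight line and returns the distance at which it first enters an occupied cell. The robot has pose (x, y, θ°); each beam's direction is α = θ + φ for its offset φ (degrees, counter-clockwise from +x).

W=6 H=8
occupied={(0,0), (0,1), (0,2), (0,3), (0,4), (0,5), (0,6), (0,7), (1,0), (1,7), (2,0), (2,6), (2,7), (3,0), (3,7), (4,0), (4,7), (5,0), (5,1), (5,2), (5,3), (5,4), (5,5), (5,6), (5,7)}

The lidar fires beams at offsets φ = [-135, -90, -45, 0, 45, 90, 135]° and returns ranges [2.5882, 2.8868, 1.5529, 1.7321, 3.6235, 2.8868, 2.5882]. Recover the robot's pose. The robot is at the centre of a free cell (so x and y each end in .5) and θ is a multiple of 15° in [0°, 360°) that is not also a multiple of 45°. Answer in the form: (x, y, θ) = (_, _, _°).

(x, y, θ) = (3.5, 3.5, 30°)

The pose lattice has 23·16 = 368 candidates. Test each by forward raycasting.
  (1.5, 6.5, 195°): beam 1 = 0.5774 ≠ 2.5882 ✗
  (2.5, 4.5, 300°): beam 1 = 1.5529 ≠ 2.5882 ✗
  (2.5, 4.5, 30°): beam 1 = 3.6235 ≠ 2.5882 ✗
  (2.5, 5.5, 15°): beam 1 = 3.0000 ≠ 2.5882 ✗
  …
  (3.5, 3.5, 30°): r_1=2.5882, r_2=2.8868, r_3=1.5529, r_4=1.7321, r_5=3.6235, r_6=2.8868, r_7=2.5882 — all match ✓
Unique over the lattice → pose = (3.5, 3.5, 30°).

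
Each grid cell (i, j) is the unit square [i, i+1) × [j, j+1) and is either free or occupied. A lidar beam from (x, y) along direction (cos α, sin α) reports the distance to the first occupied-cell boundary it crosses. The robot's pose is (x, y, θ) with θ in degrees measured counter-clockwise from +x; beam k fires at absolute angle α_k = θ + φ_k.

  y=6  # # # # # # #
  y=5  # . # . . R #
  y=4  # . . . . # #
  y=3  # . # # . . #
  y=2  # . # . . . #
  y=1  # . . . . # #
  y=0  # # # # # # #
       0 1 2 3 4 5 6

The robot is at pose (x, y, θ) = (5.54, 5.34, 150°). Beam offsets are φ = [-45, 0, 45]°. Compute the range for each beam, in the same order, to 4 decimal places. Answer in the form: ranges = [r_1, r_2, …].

beam 1: φ=-45°, α=105°
  d=(-0.2588,0.9659)  start (5,5)  tX=2.0864 tY=0.6833  stride 1/|dx|=3.8637 1/|dy|=1.0353
    cross y-line → (5,6), t=0.6833 (wall)
  → r_1 = 0.6833
beam 2: φ=0°, α=150°
  d=(-0.8660,0.5000)  start (5,5)  tX=0.6235 tY=1.3200  stride 1/|dx|=1.1547 1/|dy|=2.0000
    cross x-line → (4,5), t=0.6235
    cross y-line → (4,6), t=1.3200 (wall)
  → r_2 = 1.3200
beam 3: φ=45°, α=195°
  d=(-0.9659,-0.2588)  start (5,5)  tX=0.5590 tY=1.3137  stride 1/|dx|=1.0353 1/|dy|=3.8637
    cross x-line → (4,5), t=0.5590
    cross y-line → (4,4), t=1.3137
    cross x-line → (3,4), t=1.5943
    cross x-line → (2,4), t=2.6296
    cross x-line → (1,4), t=3.6649
    cross x-line → (0,4), t=4.7002 (wall)
  → r_3 = 4.7002

ranges = [0.6833, 1.3200, 4.7002]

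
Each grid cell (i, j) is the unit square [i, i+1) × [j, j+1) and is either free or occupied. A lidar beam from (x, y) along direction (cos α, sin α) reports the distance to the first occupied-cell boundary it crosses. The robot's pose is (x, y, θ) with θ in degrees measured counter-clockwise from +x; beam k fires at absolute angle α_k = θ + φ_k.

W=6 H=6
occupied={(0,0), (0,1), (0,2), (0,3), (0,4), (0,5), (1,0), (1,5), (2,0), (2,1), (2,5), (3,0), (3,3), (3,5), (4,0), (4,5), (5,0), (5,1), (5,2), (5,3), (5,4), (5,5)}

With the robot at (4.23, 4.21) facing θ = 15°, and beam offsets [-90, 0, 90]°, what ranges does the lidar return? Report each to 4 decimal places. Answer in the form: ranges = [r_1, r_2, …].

ranges = [2.9751, 0.7972, 0.8179]

beam 1: φ=-90°, α=285°
  direction (0.2588, -0.9659); cell (4,4); t to first gridline: x 2.9751, y 0.2174 (then +3.8637 / +1.0353)
    (4,3) via y @ 0.2174
    (4,2) via y @ 1.2527
    (4,1) via y @ 2.2880
    (5,1) via x @ 2.9751  # hit
  → r_1 = 2.9751
beam 2: φ=0°, α=15°
  direction (0.9659, 0.2588); cell (4,4); t to first gridline: x 0.7972, y 3.0523 (then +1.0353 / +3.8637)
    (5,4) via x @ 0.7972  # hit
  → r_2 = 0.7972
beam 3: φ=90°, α=105°
  direction (-0.2588, 0.9659); cell (4,4); t to first gridline: x 0.8887, y 0.8179 (then +3.8637 / +1.0353)
    (4,5) via y @ 0.8179  # hit
  → r_3 = 0.8179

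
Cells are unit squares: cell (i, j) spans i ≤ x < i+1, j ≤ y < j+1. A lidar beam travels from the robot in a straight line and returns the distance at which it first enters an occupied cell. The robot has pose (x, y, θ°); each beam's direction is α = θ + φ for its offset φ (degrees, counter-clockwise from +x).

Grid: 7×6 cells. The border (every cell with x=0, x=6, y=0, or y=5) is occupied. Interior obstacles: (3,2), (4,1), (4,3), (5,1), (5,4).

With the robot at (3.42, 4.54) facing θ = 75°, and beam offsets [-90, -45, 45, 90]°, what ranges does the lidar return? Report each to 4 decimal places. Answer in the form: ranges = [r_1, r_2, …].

ranges = [1.6357, 0.9200, 0.5312, 1.7773]

beam 1: φ=-90°, α=345°
  d=(0.9659,-0.2588)  start (3,4)  tX=0.6005 tY=2.0864  stride 1/|dx|=1.0353 1/|dy|=3.8637
    cross x-line → (4,4), t=0.6005
    cross x-line → (5,4), t=1.6357 (wall)
  → r_1 = 1.6357
beam 2: φ=-45°, α=30°
  d=(0.8660,0.5000)  start (3,4)  tX=0.6697 tY=0.9200  stride 1/|dx|=1.1547 1/|dy|=2.0000
    cross x-line → (4,4), t=0.6697
    cross y-line → (4,5), t=0.9200 (wall)
  → r_2 = 0.9200
beam 3: φ=45°, α=120°
  d=(-0.5000,0.8660)  start (3,4)  tX=0.8400 tY=0.5312  stride 1/|dx|=2.0000 1/|dy|=1.1547
    cross y-line → (3,5), t=0.5312 (wall)
  → r_3 = 0.5312
beam 4: φ=90°, α=165°
  d=(-0.9659,0.2588)  start (3,4)  tX=0.4348 tY=1.7773  stride 1/|dx|=1.0353 1/|dy|=3.8637
    cross x-line → (2,4), t=0.4348
    cross x-line → (1,4), t=1.4701
    cross y-line → (1,5), t=1.7773 (wall)
  → r_4 = 1.7773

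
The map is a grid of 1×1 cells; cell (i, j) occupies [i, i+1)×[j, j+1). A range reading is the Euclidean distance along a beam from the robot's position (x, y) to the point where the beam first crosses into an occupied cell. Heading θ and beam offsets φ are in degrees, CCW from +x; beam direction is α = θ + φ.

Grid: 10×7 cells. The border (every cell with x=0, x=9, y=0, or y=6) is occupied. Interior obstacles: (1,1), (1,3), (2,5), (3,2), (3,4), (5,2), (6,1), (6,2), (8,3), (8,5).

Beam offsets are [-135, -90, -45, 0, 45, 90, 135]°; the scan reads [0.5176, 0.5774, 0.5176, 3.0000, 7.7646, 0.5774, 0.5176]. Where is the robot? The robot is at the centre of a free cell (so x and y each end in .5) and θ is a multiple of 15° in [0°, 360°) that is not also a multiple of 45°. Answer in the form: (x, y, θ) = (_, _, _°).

(x, y, θ) = (8.5, 4.5, 150°)

Enumerate (i+0.5, j+0.5, θ) over the 30 free cells and 16 admissible headings. For each, cast all 7 beams and compare to the given ranges.
  (6.5, 4.5, 15°): beam 1 = 1.7321 ≠ 0.5176 ✗
  (8.5, 4.5, 105°): beam 1 = 0.5774 ≠ 0.5176 ✗
  (4.5, 1.5, 210°): beam 1 = 4.6587 ≠ 0.5176 ✗
  (6.5, 3.5, 75°): beam 1 = 0.5774 ≠ 0.5176 ✗
  (7.5, 5.5, 15°): beam 1 = 2.8868 ≠ 0.5176 ✗
  …
  (8.5, 4.5, 150°): r_1=0.5176, r_2=0.5774, r_3=0.5176, r_4=3.0000, r_5=7.7646, r_6=0.5774, r_7=0.5176 — all match ✓
No second candidate reproduces the full scan.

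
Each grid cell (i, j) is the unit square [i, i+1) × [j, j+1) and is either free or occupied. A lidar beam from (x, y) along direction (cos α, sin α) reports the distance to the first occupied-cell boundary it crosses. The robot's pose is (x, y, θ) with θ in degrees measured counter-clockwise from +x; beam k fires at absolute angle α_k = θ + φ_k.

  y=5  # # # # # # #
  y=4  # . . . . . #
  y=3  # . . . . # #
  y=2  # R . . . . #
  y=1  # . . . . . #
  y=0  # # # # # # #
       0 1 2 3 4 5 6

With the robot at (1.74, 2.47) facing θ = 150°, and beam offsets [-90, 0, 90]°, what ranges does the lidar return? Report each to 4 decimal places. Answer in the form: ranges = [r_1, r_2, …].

beam 1: φ=-90°, α=60°
  cosα=0.5000 sinα=0.8660 | (1,2) | tMaxX 0.5200 tMaxY 0.6120 | tΔX 2.0000 tΔY 1.1547
    t=0.5200 [x] (2,2)
    t=0.6120 [y] (2,3)
    t=1.7667 [y] (2,4)
    t=2.5200 [x] (3,4)
    t=2.9214 [y] (3,5) — stop
  → r_1 = 2.9214
beam 2: φ=0°, α=150°
  cosα=-0.8660 sinα=0.5000 | (1,2) | tMaxX 0.8545 tMaxY 1.0600 | tΔX 1.1547 tΔY 2.0000
    t=0.8545 [x] (0,2) — stop
  → r_2 = 0.8545
beam 3: φ=90°, α=240°
  cosα=-0.5000 sinα=-0.8660 | (1,2) | tMaxX 1.4800 tMaxY 0.5427 | tΔX 2.0000 tΔY 1.1547
    t=0.5427 [y] (1,1)
    t=1.4800 [x] (0,1) — stop
  → r_3 = 1.4800

ranges = [2.9214, 0.8545, 1.4800]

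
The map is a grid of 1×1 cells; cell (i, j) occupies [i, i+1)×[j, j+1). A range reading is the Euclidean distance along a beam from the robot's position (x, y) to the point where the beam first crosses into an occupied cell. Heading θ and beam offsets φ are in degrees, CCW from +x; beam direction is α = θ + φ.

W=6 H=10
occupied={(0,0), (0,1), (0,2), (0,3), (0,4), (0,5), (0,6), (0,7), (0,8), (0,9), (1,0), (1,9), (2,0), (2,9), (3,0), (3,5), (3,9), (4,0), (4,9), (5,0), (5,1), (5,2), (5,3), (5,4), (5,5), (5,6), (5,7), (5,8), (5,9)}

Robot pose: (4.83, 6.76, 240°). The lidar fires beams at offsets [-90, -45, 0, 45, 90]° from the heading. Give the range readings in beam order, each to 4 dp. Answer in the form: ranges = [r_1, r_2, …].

ranges = [4.4225, 3.9651, 1.6600, 0.6568, 0.1963]

beam 1: φ=-90°, α=150°
  dir = (cos 150°, sin 150°) = (-0.8660, 0.5000); from cell (4,6)
  next x-line at t=0.9584, next y-line at t=0.4800; Δt_x=1.1547, Δt_y=2.0000
    y: enter (4,7) at t=0.4800
    x: enter (3,7) at t=0.9584
    x: enter (2,7) at t=2.1131
    y: enter (2,8) at t=2.4800
    x: enter (1,8) at t=3.2678
    x: enter (0,8) at t=4.4225 ← occupied
  → r_1 = 4.4225
beam 2: φ=-45°, α=195°
  dir = (cos 195°, sin 195°) = (-0.9659, -0.2588); from cell (4,6)
  next x-line at t=0.8593, next y-line at t=2.9364; Δt_x=1.0353, Δt_y=3.8637
    x: enter (3,6) at t=0.8593
    x: enter (2,6) at t=1.8946
    x: enter (1,6) at t=2.9298
    y: enter (1,5) at t=2.9364
    x: enter (0,5) at t=3.9651 ← occupied
  → r_2 = 3.9651
beam 3: φ=0°, α=240°
  dir = (cos 240°, sin 240°) = (-0.5000, -0.8660); from cell (4,6)
  next x-line at t=1.6600, next y-line at t=0.8776; Δt_x=2.0000, Δt_y=1.1547
    y: enter (4,5) at t=0.8776
    x: enter (3,5) at t=1.6600 ← occupied
  → r_3 = 1.6600
beam 4: φ=45°, α=285°
  dir = (cos 285°, sin 285°) = (0.2588, -0.9659); from cell (4,6)
  next x-line at t=0.6568, next y-line at t=0.7868; Δt_x=3.8637, Δt_y=1.0353
    x: enter (5,6) at t=0.6568 ← occupied
  → r_4 = 0.6568
beam 5: φ=90°, α=330°
  dir = (cos 330°, sin 330°) = (0.8660, -0.5000); from cell (4,6)
  next x-line at t=0.1963, next y-line at t=1.5200; Δt_x=1.1547, Δt_y=2.0000
    x: enter (5,6) at t=0.1963 ← occupied
  → r_5 = 0.1963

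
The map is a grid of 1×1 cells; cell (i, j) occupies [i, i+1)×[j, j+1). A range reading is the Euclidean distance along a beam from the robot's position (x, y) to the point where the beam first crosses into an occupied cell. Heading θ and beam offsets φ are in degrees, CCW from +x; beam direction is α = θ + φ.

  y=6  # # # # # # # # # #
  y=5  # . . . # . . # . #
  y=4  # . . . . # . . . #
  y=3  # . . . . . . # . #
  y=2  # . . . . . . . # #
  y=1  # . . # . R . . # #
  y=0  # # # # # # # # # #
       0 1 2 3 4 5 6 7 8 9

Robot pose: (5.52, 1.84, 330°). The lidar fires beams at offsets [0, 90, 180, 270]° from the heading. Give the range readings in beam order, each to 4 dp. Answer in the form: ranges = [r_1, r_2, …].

ranges = [1.6800, 3.6489, 5.2192, 0.9699]

beam 1: φ=0°, α=330°
  direction (0.8660, -0.5000); cell (5,1); t to first gridline: x 0.5543, y 1.6800 (then +1.1547 / +2.0000)
    (6,1) via x @ 0.5543
    (6,0) via y @ 1.6800  # hit
  → r_1 = 1.6800
beam 2: φ=90°, α=60°
  direction (0.5000, 0.8660); cell (5,1); t to first gridline: x 0.9600, y 0.1848 (then +2.0000 / +1.1547)
    (5,2) via y @ 0.1848
    (6,2) via x @ 0.9600
    (6,3) via y @ 1.3395
    (6,4) via y @ 2.4942
    (7,4) via x @ 2.9600
    (7,5) via y @ 3.6489  # hit
  → r_2 = 3.6489
beam 3: φ=180°, α=150°
  direction (-0.8660, 0.5000); cell (5,1); t to first gridline: x 0.6004, y 0.3200 (then +1.1547 / +2.0000)
    (5,2) via y @ 0.3200
    (4,2) via x @ 0.6004
    (3,2) via x @ 1.7551
    (3,3) via y @ 2.3200
    (2,3) via x @ 2.9098
    (1,3) via x @ 4.0645
    (1,4) via y @ 4.3200
    (0,4) via x @ 5.2192  # hit
  → r_3 = 5.2192
beam 4: φ=270°, α=240°
  direction (-0.5000, -0.8660); cell (5,1); t to first gridline: x 1.0400, y 0.9699 (then +2.0000 / +1.1547)
    (5,0) via y @ 0.9699  # hit
  → r_4 = 0.9699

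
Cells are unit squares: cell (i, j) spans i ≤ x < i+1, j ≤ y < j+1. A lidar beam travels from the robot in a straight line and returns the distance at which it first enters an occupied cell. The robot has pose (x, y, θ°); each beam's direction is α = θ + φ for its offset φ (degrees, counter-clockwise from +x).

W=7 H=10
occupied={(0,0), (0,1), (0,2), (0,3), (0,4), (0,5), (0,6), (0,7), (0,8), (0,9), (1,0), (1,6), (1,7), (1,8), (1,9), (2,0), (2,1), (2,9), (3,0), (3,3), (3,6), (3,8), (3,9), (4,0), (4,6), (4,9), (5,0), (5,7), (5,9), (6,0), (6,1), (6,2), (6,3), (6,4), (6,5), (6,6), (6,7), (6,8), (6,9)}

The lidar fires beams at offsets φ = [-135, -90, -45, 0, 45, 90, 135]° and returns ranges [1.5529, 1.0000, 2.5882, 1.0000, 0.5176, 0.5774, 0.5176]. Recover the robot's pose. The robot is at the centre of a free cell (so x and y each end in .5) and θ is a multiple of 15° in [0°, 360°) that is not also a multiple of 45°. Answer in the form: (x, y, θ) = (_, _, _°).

The pose lattice has 31·16 = 496 candidates. Test each by forward raycasting.
  (4.5, 8.5, 105°): beam 1 = 1.0000 ≠ 1.5529 ✗
  (3.5, 5.5, 345°): beam 1 = 2.8868 ≠ 1.5529 ✗
  (2.5, 3.5, 30°): beam 2 = 2.8868 ≠ 1.0000 ✗
  (5.5, 5.5, 285°): beam 1 = 1.0000 ≠ 1.5529 ✗
  …
  (4.5, 7.5, 210°): r_1=1.5529, r_2=1.0000, r_3=2.5882, r_4=1.0000, r_5=0.5176, r_6=0.5774, r_7=0.5176 — all match ✓
Only this pose fits every beam.

(x, y, θ) = (4.5, 7.5, 210°)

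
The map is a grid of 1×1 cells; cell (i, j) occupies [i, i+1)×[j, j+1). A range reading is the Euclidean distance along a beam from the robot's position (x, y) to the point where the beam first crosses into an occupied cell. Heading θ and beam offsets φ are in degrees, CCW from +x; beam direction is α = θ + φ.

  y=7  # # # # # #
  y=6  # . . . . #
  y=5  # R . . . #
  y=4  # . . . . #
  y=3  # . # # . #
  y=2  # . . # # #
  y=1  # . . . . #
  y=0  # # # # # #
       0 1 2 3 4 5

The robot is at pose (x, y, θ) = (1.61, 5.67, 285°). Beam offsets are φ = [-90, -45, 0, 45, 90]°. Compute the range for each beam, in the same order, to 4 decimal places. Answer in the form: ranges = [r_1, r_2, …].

beam 1: φ=-90°, α=195°
  cosα=-0.9659 sinα=-0.2588 | (1,5) | tMaxX 0.6315 tMaxY 2.5887 | tΔX 1.0353 tΔY 3.8637
    t=0.6315 [x] (0,5) — stop
  → r_1 = 0.6315
beam 2: φ=-45°, α=240°
  cosα=-0.5000 sinα=-0.8660 | (1,5) | tMaxX 1.2200 tMaxY 0.7736 | tΔX 2.0000 tΔY 1.1547
    t=0.7736 [y] (1,4)
    t=1.2200 [x] (0,4) — stop
  → r_2 = 1.2200
beam 3: φ=0°, α=285°
  cosα=0.2588 sinα=-0.9659 | (1,5) | tMaxX 1.5068 tMaxY 0.6936 | tΔX 3.8637 tΔY 1.0353
    t=0.6936 [y] (1,4)
    t=1.5068 [x] (2,4)
    t=1.7289 [y] (2,3) — stop
  → r_3 = 1.7289
beam 4: φ=45°, α=330°
  cosα=0.8660 sinα=-0.5000 | (1,5) | tMaxX 0.4503 tMaxY 1.3400 | tΔX 1.1547 tΔY 2.0000
    t=0.4503 [x] (2,5)
    t=1.3400 [y] (2,4)
    t=1.6050 [x] (3,4)
    t=2.7597 [x] (4,4)
    t=3.3400 [y] (4,3)
    t=3.9144 [x] (5,3) — stop
  → r_4 = 3.9144
beam 5: φ=90°, α=15°
  cosα=0.9659 sinα=0.2588 | (1,5) | tMaxX 0.4038 tMaxY 1.2750 | tΔX 1.0353 tΔY 3.8637
    t=0.4038 [x] (2,5)
    t=1.2750 [y] (2,6)
    t=1.4390 [x] (3,6)
    t=2.4743 [x] (4,6)
    t=3.5096 [x] (5,6) — stop
  → r_5 = 3.5096

ranges = [0.6315, 1.2200, 1.7289, 3.9144, 3.5096]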